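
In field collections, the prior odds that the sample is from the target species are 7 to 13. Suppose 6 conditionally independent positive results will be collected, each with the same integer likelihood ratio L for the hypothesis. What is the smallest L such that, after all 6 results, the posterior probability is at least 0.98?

Prior odds = 7/13.
Target odds = 0.98/0.02 = 49.
Need L⁶ ≥ 49 ÷ (7/13) = 91.
2⁶ = 64 < 91 ≤ 729 = 3⁶, so L = 3.

3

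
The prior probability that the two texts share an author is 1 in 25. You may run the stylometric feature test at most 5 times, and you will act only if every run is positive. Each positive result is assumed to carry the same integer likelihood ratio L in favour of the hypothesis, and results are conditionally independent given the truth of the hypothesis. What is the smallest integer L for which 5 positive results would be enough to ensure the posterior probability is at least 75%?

Prior odds = 0.04/0.96 = 1/24.
Target odds = 0.75/0.25 = 3.
Need L⁵ ≥ 3 ÷ (1/24) = 72.
2⁵ = 32 < 72 ≤ 243 = 3⁵, so L = 3.

3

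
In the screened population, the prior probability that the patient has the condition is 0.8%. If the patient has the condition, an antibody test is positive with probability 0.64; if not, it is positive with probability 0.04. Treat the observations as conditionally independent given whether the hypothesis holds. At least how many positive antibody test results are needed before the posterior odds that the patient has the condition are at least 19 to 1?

3

Prior odds: 0.008 ÷ 0.992 = 1/124.
Likelihood ratio of a positive = 0.64/0.04 = 16.
Target odds = 19.
Need (1/124) × 16ⁿ ≥ 19, i.e. 16ⁿ ≥ 2356.
16² = 256 falls short of 2356 but 16³ = 4096 reaches it, so n = 3.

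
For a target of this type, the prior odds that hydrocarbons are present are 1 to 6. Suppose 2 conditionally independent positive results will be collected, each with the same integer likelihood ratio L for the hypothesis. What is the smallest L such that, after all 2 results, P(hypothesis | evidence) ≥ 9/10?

Prior odds = 1/6.
Target odds = 0.9/0.1 = 9.
Need L² ≥ 9 ÷ (1/6) = 54.
7² = 49 < 54 ≤ 64 = 8², so L = 8.

8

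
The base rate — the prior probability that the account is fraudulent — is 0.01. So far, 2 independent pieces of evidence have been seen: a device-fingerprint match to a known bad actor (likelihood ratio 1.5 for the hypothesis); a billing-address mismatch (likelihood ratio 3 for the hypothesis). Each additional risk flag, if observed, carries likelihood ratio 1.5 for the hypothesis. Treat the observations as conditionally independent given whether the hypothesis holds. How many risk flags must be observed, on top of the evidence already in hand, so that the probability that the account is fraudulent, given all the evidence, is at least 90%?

Prior odds = 0.01/0.99 = 1/99.
Combined Bayes factor of the evidence already in hand = 1.5 × 3 = 4.5.
Odds after that evidence = (1/99) × 4.5 = 1/22.
Target odds = 0.9/0.1 = 9.
Need 1.5ⁿ ≥ 9 ÷ (1/22) = 198.
1.5¹³ = 1594323/8192 falls short of 198 but 1.5¹⁴ = 4782969/16384 reaches it, so n = 14.

14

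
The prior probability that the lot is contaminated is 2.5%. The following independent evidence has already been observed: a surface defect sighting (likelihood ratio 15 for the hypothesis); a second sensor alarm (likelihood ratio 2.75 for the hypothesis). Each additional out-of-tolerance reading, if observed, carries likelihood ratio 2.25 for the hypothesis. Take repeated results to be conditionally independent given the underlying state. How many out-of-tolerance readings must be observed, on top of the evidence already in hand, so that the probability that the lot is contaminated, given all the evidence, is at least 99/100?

6

Prior odds = 0.025/0.975 = 1/39.
Combined Bayes factor of the evidence already in hand = 15 × 2.75 = 41.25.
Odds after that evidence = (1/39) × 41.25 = 55/52.
Target odds = 0.99/0.01 = 99.
Need 2.25ⁿ ≥ 99 ÷ (55/52) = 93.6.
2.25⁵ = 59049/1024 falls short of 93.6 but 2.25⁶ = 531441/4096 reaches it, so n = 6.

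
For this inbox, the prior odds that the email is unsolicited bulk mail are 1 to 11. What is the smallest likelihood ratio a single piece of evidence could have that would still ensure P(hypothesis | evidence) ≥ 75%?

33

Prior odds = 1/11.
Target odds = 0.75/0.25 = 3.
Required Bayes factor = 3 ÷ (1/11) = 33.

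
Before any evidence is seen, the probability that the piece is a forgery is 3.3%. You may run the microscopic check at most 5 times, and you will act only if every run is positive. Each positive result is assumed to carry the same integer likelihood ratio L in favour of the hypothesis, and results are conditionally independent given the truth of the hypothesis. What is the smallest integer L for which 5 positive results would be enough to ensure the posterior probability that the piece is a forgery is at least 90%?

Prior odds = 0.033/0.967 = 33/967.
Target odds = 0.9/0.1 = 9.
Need L⁵ ≥ 9 ÷ (33/967) = 2901/11.
3⁵ = 243 < 2901/11 ≤ 1024 = 4⁵, so L = 4.

4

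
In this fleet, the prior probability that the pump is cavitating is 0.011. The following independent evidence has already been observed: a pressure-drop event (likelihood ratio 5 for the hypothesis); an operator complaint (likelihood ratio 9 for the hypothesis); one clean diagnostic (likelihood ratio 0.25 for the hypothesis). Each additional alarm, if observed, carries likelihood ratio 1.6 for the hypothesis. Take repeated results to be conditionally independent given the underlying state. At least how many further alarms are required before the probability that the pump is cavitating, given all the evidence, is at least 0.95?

Prior odds = 0.011/0.989 = 11/989.
Combined Bayes factor of the evidence already in hand = 5 × 9 × 0.25 = 11.25.
Odds after that evidence = (11/989) × 11.25 = 495/3956.
Target odds = 0.95/0.05 = 19.
Need 1.6ⁿ ≥ 19 ÷ (495/3956) = 75164/495.
1.6¹⁰ ≈109.951 falls short of 75164/495 but 1.6¹¹ ≈175.922 reaches it, so n = 11.

11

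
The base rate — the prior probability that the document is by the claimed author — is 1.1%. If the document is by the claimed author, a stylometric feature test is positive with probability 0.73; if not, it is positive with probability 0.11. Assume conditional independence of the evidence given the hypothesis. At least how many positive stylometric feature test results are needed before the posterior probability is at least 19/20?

Prior odds: 0.011 ÷ 0.989 = 11/989.
Likelihood ratio of a positive = 0.73/0.11 = 73/11.
Target odds: 0.95 ÷ 0.05 = 19.
Need (11/989) × (73/11)ⁿ ≥ 19, i.e. (73/11)ⁿ ≥ 18791/11.
(73/11)³ = 389017/1331 falls short of 18791/11 but (73/11)⁴ = 28398241/14641 reaches it, so n = 4.

4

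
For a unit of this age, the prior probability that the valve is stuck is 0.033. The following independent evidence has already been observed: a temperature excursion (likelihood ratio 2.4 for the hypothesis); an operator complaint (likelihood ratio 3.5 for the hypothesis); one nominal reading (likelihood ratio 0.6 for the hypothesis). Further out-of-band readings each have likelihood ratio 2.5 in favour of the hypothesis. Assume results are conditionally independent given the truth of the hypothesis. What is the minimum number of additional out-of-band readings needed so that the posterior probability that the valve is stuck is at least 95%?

Prior odds = 0.033/0.967 = 33/967.
Combined Bayes factor of the evidence already in hand = 2.4 × 3.5 × 0.6 = 5.04.
Odds after that evidence = (33/967) × 5.04 = 4158/24175.
Target odds = 0.95/0.05 = 19.
Need 2.5ⁿ ≥ 19 ÷ (4158/24175) = 459325/4158.
2.5⁵ = 97.65625 falls short of 459325/4158 but 2.5⁶ = 244.140625 reaches it, so n = 6.

6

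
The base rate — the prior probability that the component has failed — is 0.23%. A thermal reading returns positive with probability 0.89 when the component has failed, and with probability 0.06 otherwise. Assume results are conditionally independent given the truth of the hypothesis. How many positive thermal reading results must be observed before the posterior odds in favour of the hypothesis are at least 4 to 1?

3

Prior odds = 0.0023/0.9977 = 23/9977.
Likelihood ratio of a positive result = 0.89/0.06 = 89/6.
Target odds = 4.
Need (23/9977) × (89/6)ⁿ ≥ 4, i.e. (89/6)ⁿ ≥ 39908/23.
(89/6)² = 7921/36 falls short of 39908/23 but (89/6)³ = 704969/216 reaches it, so n = 3.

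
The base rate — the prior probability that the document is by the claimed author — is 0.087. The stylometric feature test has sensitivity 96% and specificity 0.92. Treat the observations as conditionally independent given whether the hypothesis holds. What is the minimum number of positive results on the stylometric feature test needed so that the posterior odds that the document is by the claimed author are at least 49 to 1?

Prior odds = 0.087/0.913 = 87/913.
False-positive rate = 1 − 0.92 = 0.08; likelihood ratio of a positive = 0.96/0.08 = 12.
Target odds = 49.
Need (87/913) × 12ⁿ ≥ 49, i.e. 12ⁿ ≥ 44737/87.
12² = 144 falls short of 44737/87 but 12³ = 1728 reaches it, so n = 3.

3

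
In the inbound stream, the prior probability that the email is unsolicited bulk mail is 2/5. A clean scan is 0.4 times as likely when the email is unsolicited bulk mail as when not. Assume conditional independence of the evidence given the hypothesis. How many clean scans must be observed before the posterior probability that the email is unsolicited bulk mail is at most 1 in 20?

3

Prior odds = 0.4/0.6 = 2/3.
Likelihood ratio per clean scan = 0.4.
Target odds: 0.05 ÷ 0.95 = 1/19.
Require 0.4ⁿ ≤ 1/19 ÷ (2/3) = 3/38.
0.4² = 0.16 is still above 3/38 but 0.4³ = 0.064 is at or below it, so n = 3.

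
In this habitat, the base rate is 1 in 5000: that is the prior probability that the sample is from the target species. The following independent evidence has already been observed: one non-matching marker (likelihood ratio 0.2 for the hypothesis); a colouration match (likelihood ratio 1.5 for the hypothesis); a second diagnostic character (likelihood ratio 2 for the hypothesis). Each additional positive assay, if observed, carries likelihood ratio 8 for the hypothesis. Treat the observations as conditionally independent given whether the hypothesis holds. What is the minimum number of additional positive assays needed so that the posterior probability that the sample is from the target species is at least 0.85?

Prior odds = 0.0002/0.9998 = 1/4999.
Combined Bayes factor of the evidence already in hand = 0.2 × 1.5 × 2 = 0.6.
Odds after that evidence = (1/4999) × 0.6 = 3/24995.
Target odds = 0.85/0.15 = 17/3.
Need 8ⁿ ≥ 17/3 ÷ (3/24995) = 424915/9.
8⁵ = 32768 falls short of 424915/9 but 8⁶ = 262144 reaches it, so n = 6.

6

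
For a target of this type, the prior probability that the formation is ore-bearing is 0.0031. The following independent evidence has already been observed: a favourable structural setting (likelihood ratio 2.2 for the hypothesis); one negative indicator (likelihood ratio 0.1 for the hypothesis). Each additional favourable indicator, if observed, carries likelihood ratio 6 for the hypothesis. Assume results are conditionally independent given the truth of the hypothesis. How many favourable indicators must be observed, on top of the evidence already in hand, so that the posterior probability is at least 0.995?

8

Prior odds = 0.0031/0.9969 = 31/9969.
Combined Bayes factor of the evidence already in hand = 2.2 × 0.1 = 0.22.
Odds after that evidence = (31/9969) × 0.22 = 341/498450.
Target odds = 0.995/0.005 = 199.
Need 6ⁿ ≥ 199 ÷ (341/498450) = 99191550/341.
6⁷ = 279936 falls short of 99191550/341 but 6⁸ = 1679616 reaches it, so n = 8.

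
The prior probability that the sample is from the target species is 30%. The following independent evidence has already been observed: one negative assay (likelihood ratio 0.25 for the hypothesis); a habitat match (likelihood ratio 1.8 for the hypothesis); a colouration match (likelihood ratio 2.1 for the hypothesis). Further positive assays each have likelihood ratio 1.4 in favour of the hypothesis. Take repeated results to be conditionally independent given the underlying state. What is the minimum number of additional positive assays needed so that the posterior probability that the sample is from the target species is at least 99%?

Prior odds = 0.3/0.7 = 3/7.
Combined Bayes factor of the evidence already in hand = 0.25 × 1.8 × 2.1 = 0.945.
Odds after that evidence = (3/7) × 0.945 = 0.405.
Target odds = 0.99/0.01 = 99.
Need 1.4ⁿ ≥ 99 ÷ 0.405 = 2200/9.
1.4¹⁶ ≈217.795 falls short of 2200/9 but 1.4¹⁷ ≈304.913 reaches it, so n = 17.

17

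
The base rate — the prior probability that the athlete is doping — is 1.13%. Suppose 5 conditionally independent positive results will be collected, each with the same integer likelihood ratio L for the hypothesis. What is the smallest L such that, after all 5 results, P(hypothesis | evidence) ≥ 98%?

6

Prior odds = 0.0113/0.9887 = 113/9887.
Target odds = 0.98/0.02 = 49.
Need L⁵ ≥ 49 ÷ (113/9887) = 484463/113.
5⁵ = 3125 < 484463/113 ≤ 7776 = 6⁵, so L = 6.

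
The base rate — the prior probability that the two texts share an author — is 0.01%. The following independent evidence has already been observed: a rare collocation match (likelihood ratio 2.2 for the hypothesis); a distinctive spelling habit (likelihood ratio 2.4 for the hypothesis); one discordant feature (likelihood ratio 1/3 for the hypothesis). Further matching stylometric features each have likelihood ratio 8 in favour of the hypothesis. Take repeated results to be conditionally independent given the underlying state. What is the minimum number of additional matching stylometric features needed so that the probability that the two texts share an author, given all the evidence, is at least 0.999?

8

Prior odds = 0.0001/0.9999 = 1/9999.
Combined Bayes factor of the evidence already in hand = 2.2 × 2.4 × (1/3) = 1.76.
Odds after that evidence = (1/9999) × 1.76 = 4/22725.
Target odds = 0.999/0.001 = 999.
Need 8ⁿ ≥ 999 ÷ (4/22725) = 5675568.75.
8⁷ = 2097152 falls short of 5675568.75 but 8⁸ = 16777216 reaches it, so n = 8.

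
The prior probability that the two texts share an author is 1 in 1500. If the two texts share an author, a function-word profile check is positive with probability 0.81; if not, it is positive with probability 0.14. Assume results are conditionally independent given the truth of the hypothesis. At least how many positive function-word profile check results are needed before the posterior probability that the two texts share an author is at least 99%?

7

Prior odds = (1/1500)/(1499/1500) = 1/1499.
Likelihood ratio of a positive = 0.81/0.14 = 81/14.
Target posterior odds = 0.99/0.01 = 99.
Need (1/1499) × (81/14)ⁿ ≥ 99, i.e. (81/14)ⁿ ≥ 148401.
(81/14)⁶ ≈37509.6 falls short of 148401 but (81/14)⁷ ≈217020 reaches it, so n = 7.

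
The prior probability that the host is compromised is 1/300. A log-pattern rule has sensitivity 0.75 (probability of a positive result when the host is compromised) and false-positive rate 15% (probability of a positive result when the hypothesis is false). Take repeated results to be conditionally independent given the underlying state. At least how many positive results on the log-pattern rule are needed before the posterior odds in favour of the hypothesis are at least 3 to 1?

Prior odds: (1/300) ÷ (299/300) = 1/299.
Likelihood ratio of a positive result = 0.75/0.15 = 5.
Target odds = 3.
Require 5ⁿ ≥ 3 ÷ (1/299) = 897.
5⁴ = 625 falls short of 897 but 5⁵ = 3125 reaches it, so n = 5.

5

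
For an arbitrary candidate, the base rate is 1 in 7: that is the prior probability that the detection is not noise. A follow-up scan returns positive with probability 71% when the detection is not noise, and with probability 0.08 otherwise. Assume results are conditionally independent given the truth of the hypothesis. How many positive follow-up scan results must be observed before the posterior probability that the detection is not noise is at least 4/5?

2

Prior odds: (1/7) ÷ (6/7) = 1/6.
Likelihood ratio of a positive result = 0.71/0.08 = 8.875.
Target posterior odds = 0.8/0.2 = 4.
Require 8.875ⁿ ≥ 4 ÷ (1/6) = 24.
8.875¹ = 8.875 falls short of 24 but 8.875² = 78.765625 reaches it, so n = 2.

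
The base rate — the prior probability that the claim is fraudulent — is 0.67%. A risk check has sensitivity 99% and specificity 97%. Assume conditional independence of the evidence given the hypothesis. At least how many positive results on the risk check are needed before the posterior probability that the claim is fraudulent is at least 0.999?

4

Prior odds = 0.0067/0.9933 = 67/9933.
False-positive rate = 1 − 0.97 = 0.03; likelihood ratio of a positive = 0.99/0.03 = 33.
Target posterior odds = 0.999/0.001 = 999.
Require 33ⁿ ≥ 999 ÷ (67/9933) = 9923067/67.
33³ = 35937 falls short of 9923067/67 but 33⁴ = 1185921 reaches it, so n = 4.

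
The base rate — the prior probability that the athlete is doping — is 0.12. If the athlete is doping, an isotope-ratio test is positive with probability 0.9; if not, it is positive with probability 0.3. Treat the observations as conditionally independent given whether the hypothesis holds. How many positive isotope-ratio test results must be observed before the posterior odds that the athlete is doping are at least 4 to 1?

Prior odds = 0.12/0.88 = 3/22.
Likelihood ratio of a positive = 0.9/0.3 = 3.
Target odds = 4.
Need (3/22) × 3ⁿ ≥ 4, i.e. 3ⁿ ≥ 88/3.
3³ = 27 falls short of 88/3 but 3⁴ = 81 reaches it, so n = 4.

4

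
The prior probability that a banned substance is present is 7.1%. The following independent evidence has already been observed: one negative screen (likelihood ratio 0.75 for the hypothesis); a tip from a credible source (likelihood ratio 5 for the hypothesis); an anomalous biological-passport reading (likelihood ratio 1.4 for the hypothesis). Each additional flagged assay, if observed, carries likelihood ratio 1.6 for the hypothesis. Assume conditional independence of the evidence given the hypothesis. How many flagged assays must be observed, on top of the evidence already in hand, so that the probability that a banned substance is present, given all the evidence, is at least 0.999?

Prior odds = 0.071/0.929 = 71/929.
Combined Bayes factor of the evidence already in hand = 0.75 × 5 × 1.4 = 5.25.
Odds after that evidence = (71/929) × 5.25 = 1491/3716.
Target odds = 0.999/0.001 = 999.
Need 1.6ⁿ ≥ 999 ÷ (1491/3716) = 1237428/497.
1.6¹⁶ ≈1844.67 falls short of 1237428/497 but 1.6¹⁷ ≈2951.48 reaches it, so n = 17.

17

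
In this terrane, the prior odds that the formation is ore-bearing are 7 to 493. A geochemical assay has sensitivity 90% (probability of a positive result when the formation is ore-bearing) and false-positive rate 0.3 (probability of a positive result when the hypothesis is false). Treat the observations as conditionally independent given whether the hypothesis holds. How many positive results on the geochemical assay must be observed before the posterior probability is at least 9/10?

6

Prior odds = 7/493.
Likelihood ratio of a positive result = 0.9/0.3 = 3.
Target posterior odds = 0.9/0.1 = 9.
Need (7/493) × 3ⁿ ≥ 9, i.e. 3ⁿ ≥ 4437/7.
3⁵ = 243 falls short of 4437/7 but 3⁶ = 729 reaches it, so n = 6.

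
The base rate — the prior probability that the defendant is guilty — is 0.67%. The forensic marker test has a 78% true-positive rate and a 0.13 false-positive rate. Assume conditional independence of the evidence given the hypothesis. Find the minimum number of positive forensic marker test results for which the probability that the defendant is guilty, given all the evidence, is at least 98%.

5

Prior odds: 0.0067 ÷ 0.9933 = 67/9933.
Likelihood ratio of a positive result = 0.78/0.13 = 6.
Target odds: 0.98 ÷ 0.02 = 49.
Require 6ⁿ ≥ 49 ÷ (67/9933) = 486717/67.
6⁴ = 1296 falls short of 486717/67 but 6⁵ = 7776 reaches it, so n = 5.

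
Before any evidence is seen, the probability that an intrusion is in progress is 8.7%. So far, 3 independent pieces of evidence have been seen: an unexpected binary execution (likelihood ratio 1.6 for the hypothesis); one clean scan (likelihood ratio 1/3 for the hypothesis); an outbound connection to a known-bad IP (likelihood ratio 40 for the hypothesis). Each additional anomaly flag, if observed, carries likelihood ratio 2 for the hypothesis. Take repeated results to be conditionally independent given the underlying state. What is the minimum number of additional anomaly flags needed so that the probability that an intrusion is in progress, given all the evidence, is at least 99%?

Prior odds = 0.087/0.913 = 87/913.
Combined Bayes factor of the evidence already in hand = 1.6 × (1/3) × 40 = 64/3.
Odds after that evidence = (87/913) × 64/3 = 1856/913.
Target odds = 0.99/0.01 = 99.
Need 2ⁿ ≥ 99 ÷ (1856/913) = 90387/1856.
2⁵ = 32 falls short of 90387/1856 but 2⁶ = 64 reaches it, so n = 6.

6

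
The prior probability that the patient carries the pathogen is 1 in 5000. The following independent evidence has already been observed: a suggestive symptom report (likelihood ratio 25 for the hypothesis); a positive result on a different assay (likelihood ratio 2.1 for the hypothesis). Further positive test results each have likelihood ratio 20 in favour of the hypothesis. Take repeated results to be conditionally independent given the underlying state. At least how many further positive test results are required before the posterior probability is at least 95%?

3

Prior odds = 0.0002/0.9998 = 1/4999.
Combined Bayes factor of the evidence already in hand = 25 × 2.1 = 52.5.
Odds after that evidence = (1/4999) × 52.5 = 105/9998.
Target odds = 0.95/0.05 = 19.
Need 20ⁿ ≥ 19 ÷ (105/9998) = 189962/105.
20² = 400 falls short of 189962/105 but 20³ = 8000 reaches it, so n = 3.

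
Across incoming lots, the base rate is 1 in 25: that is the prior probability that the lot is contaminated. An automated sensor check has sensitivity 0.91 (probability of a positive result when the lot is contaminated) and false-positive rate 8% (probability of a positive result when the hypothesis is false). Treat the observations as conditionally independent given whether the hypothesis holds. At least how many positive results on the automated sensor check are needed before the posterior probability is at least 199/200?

Prior odds = 0.04/0.96 = 1/24.
Likelihood ratio of a positive result = 0.91/0.08 = 11.375.
Target odds: 0.995 ÷ 0.005 = 199.
Need (1/24) × 11.375ⁿ ≥ 199, i.e. 11.375ⁿ ≥ 4776.
11.375³ = 753571/512 falls short of 4776 but 11.375⁴ = 68574961/4096 reaches it, so n = 4.

4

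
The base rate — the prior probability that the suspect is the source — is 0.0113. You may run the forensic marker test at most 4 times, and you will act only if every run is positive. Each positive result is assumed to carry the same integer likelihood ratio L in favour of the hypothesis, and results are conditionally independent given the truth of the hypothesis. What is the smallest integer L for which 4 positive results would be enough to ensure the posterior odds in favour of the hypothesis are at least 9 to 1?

6

Prior odds = 0.0113/0.9887 = 113/9887.
Target odds = 9.
Need L⁴ ≥ 9 ÷ (113/9887) = 88983/113.
5⁴ = 625 < 88983/113 ≤ 1296 = 6⁴, so L = 6.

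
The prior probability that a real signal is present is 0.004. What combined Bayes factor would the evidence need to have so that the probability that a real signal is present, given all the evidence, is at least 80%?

996

Prior odds = 0.004/0.996 = 1/249.
Target odds = 0.8/0.2 = 4.
Required Bayes factor = 4 ÷ (1/249) = 996.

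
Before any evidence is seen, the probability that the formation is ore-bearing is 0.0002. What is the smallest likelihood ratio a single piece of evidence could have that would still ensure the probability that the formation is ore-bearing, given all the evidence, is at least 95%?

Prior odds = 0.0002/0.9998 = 1/4999.
Target odds = 0.95/0.05 = 19.
Required Bayes factor = 19 ÷ (1/4999) = 94981.

94981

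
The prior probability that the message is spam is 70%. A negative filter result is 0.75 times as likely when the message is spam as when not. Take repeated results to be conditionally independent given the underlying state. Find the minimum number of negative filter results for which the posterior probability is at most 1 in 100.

19

Prior odds = 0.7/0.3 = 7/3.
Likelihood ratio per negative filter result = 0.75.
Target odds: 0.01 ÷ 0.99 = 1/99.
Need (7/3) × 0.75ⁿ ≤ 1/99, i.e. 0.75ⁿ ≤ 1/231.
0.75¹⁸ ≈0.00563771 is still above 1/231 but 0.75¹⁹ ≈0.00422828 is at or below it, so n = 19.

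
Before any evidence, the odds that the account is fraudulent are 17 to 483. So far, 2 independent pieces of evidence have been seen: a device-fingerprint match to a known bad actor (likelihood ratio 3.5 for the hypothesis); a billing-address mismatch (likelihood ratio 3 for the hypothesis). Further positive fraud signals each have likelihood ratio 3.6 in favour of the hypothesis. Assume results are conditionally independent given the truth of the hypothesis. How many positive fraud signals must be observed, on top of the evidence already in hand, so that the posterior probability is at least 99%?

Prior odds = 17/483.
Combined Bayes factor of the evidence already in hand = 3.5 × 3 = 10.5.
Odds after that evidence = (17/483) × 10.5 = 17/46.
Target odds = 0.99/0.01 = 99.
Need 3.6ⁿ ≥ 99 ÷ (17/46) = 4554/17.
3.6⁴ = 167.9616 falls short of 4554/17 but 3.6⁵ = 604.66176 reaches it, so n = 5.

5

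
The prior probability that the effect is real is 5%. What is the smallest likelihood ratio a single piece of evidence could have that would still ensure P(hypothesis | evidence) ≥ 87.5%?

Prior odds = 0.05/0.95 = 1/19.
Target odds = 0.875/0.125 = 7.
Required Bayes factor = 7 ÷ (1/19) = 133.

133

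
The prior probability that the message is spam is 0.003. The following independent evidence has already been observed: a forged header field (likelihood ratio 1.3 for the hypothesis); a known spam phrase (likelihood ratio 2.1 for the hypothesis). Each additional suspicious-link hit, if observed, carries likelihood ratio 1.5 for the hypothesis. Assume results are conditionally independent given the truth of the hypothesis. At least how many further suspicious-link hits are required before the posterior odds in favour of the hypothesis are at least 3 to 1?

15

Prior odds = 0.003/0.997 = 3/997.
Combined Bayes factor of the evidence already in hand = 1.3 × 2.1 = 2.73.
Odds after that evidence = (3/997) × 2.73 = 819/99700.
Target odds = 3.
Need 1.5ⁿ ≥ 3 ÷ (819/99700) = 99700/273.
1.5¹⁴ = 4782969/16384 falls short of 99700/273 but 1.5¹⁵ = 14348907/32768 reaches it, so n = 15.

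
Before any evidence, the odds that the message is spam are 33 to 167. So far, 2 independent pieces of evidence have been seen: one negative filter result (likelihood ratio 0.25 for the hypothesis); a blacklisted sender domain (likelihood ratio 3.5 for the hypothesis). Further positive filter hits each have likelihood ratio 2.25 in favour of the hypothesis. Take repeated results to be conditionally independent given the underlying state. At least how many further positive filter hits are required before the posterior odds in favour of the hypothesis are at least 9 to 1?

Prior odds = 33/167.
Combined Bayes factor of the evidence already in hand = 0.25 × 3.5 = 0.875.
Odds after that evidence = (33/167) × 0.875 = 231/1336.
Target odds = 9.
Need 2.25ⁿ ≥ 9 ÷ (231/1336) = 4008/77.
2.25⁴ = 25.62890625 falls short of 4008/77 but 2.25⁵ = 59049/1024 reaches it, so n = 5.

5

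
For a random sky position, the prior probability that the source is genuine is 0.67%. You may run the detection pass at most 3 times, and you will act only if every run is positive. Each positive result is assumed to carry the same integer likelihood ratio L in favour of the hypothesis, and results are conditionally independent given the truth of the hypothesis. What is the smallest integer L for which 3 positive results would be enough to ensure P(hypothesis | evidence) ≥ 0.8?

9

Prior odds = 0.0067/0.9933 = 67/9933.
Target odds = 0.8/0.2 = 4.
Need L³ ≥ 4 ÷ (67/9933) = 39732/67.
8³ = 512 < 39732/67 ≤ 729 = 9³, so L = 9.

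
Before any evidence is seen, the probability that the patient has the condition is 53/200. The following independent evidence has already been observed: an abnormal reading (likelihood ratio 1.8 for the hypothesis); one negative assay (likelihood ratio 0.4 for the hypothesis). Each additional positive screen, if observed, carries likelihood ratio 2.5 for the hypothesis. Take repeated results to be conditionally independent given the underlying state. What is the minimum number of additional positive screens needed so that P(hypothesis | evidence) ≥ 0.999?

10

Prior odds = 0.265/0.735 = 53/147.
Combined Bayes factor of the evidence already in hand = 1.8 × 0.4 = 0.72.
Odds after that evidence = (53/147) × 0.72 = 318/1225.
Target odds = 0.999/0.001 = 999.
Need 2.5ⁿ ≥ 999 ÷ (318/1225) = 407925/106.
2.5⁹ = 1953125/512 falls short of 407925/106 but 2.5¹⁰ = 9765625/1024 reaches it, so n = 10.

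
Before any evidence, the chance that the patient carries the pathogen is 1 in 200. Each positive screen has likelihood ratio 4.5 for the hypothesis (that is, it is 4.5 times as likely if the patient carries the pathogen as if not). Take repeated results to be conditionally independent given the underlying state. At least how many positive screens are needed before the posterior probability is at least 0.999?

9

Prior odds = 0.005/0.995 = 1/199.
Likelihood ratio per positive screen = 4.5.
Target posterior odds = 0.999/0.001 = 999.
Require 4.5ⁿ ≥ 999 ÷ (1/199) = 198801.
4.5⁸ = 43046721/256 falls short of 198801 but 4.5⁹ = 387420489/512 reaches it, so n = 9.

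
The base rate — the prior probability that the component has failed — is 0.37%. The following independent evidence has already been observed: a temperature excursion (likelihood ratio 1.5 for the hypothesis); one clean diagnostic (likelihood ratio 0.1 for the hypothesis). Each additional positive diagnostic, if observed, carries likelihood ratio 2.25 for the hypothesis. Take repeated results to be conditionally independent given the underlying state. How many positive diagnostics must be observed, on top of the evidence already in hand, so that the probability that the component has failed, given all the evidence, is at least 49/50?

Prior odds = 0.0037/0.9963 = 37/9963.
Combined Bayes factor of the evidence already in hand = 1.5 × 0.1 = 0.15.
Odds after that evidence = (37/9963) × 0.15 = 37/66420.
Target odds = 0.98/0.02 = 49.
Need 2.25ⁿ ≥ 49 ÷ (37/66420) = 3254580/37.
2.25¹⁴ ≈85222.7 falls short of 3254580/37 but 2.25¹⁵ ≈191751 reaches it, so n = 15.

15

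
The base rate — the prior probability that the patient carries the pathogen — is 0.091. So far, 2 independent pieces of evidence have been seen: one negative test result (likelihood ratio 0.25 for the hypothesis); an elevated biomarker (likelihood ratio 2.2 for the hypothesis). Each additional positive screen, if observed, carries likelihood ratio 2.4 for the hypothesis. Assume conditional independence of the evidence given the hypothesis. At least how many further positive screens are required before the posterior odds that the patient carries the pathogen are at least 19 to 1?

Prior odds = 0.091/0.909 = 91/909.
Combined Bayes factor of the evidence already in hand = 0.25 × 2.2 = 0.55.
Odds after that evidence = (91/909) × 0.55 = 1001/18180.
Target odds = 19.
Need 2.4ⁿ ≥ 19 ÷ (1001/18180) = 345420/1001.
2.4⁶ = 2985984/15625 falls short of 345420/1001 but 2.4⁷ = 35831808/78125 reaches it, so n = 7.

7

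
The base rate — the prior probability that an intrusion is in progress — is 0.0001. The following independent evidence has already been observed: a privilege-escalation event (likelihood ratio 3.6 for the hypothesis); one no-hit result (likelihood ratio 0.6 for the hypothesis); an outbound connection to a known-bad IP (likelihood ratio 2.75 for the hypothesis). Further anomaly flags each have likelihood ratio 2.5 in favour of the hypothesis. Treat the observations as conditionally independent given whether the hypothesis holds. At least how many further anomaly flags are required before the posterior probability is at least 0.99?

14

Prior odds = 0.0001/0.9999 = 1/9999.
Combined Bayes factor of the evidence already in hand = 3.6 × 0.6 × 2.75 = 5.94.
Odds after that evidence = (1/9999) × 5.94 = 3/5050.
Target odds = 0.99/0.01 = 99.
Need 2.5ⁿ ≥ 99 ÷ (3/5050) = 166650.
2.5¹³ ≈149012 falls short of 166650 but 2.5¹⁴ ≈372529 reaches it, so n = 14.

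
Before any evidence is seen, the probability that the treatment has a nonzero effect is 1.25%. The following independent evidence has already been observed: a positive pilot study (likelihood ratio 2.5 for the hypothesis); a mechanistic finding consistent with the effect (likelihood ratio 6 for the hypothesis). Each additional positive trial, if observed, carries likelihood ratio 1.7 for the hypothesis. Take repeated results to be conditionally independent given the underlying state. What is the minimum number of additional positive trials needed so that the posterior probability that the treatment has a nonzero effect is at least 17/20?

7

Prior odds = 0.0125/0.9875 = 1/79.
Combined Bayes factor of the evidence already in hand = 2.5 × 6 = 15.
Odds after that evidence = (1/79) × 15 = 15/79.
Target odds = 0.85/0.15 = 17/3.
Need 1.7ⁿ ≥ 17/3 ÷ (15/79) = 1343/45.
1.7⁶ = 24137569/1000000 falls short of 1343/45 but 1.7⁷ = 410338673/10000000 reaches it, so n = 7.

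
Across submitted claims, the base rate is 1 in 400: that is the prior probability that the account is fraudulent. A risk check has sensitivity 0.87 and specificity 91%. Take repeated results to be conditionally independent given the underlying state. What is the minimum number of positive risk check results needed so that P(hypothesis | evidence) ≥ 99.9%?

Prior odds: 0.0025 ÷ 0.9975 = 1/399.
False-positive rate = 1 − 0.91 = 0.09; likelihood ratio of a positive = 0.87/0.09 = 29/3.
Target posterior odds = 0.999/0.001 = 999.
Need (1/399) × (29/3)ⁿ ≥ 999, i.e. (29/3)ⁿ ≥ 398601.
(29/3)⁵ = 20511149/243 falls short of 398601 but (29/3)⁶ = 594823321/729 reaches it, so n = 6.

6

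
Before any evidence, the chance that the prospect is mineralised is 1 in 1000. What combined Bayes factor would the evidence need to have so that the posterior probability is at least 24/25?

Prior odds = 0.001/0.999 = 1/999.
Target odds = 0.96/0.04 = 24.
Required Bayes factor = 24 ÷ (1/999) = 23976.

23976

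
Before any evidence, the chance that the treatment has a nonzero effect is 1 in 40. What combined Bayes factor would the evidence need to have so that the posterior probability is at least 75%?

117

Prior odds = 0.025/0.975 = 1/39.
Target odds = 0.75/0.25 = 3.
Required Bayes factor = 3 ÷ (1/39) = 117.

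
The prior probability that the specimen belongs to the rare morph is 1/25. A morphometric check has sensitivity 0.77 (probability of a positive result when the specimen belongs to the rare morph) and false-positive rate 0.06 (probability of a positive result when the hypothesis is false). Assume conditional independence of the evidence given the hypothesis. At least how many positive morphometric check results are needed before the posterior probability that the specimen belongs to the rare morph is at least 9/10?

Prior odds = 0.04/0.96 = 1/24.
Likelihood ratio of a positive result = 0.77/0.06 = 77/6.
Target odds: 0.9 ÷ 0.1 = 9.
Need (1/24) × (77/6)ⁿ ≥ 9, i.e. (77/6)ⁿ ≥ 216.
(77/6)² = 5929/36 falls short of 216 but (77/6)³ = 456533/216 reaches it, so n = 3.

3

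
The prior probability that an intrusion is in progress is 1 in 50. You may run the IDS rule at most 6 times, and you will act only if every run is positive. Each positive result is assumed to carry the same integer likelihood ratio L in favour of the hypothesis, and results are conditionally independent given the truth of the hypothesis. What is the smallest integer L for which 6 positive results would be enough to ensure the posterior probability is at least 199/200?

5

Prior odds = 0.02/0.98 = 1/49.
Target odds = 0.995/0.005 = 199.
Need L⁶ ≥ 199 ÷ (1/49) = 9751.
4⁶ = 4096 < 9751 ≤ 15625 = 5⁶, so L = 5.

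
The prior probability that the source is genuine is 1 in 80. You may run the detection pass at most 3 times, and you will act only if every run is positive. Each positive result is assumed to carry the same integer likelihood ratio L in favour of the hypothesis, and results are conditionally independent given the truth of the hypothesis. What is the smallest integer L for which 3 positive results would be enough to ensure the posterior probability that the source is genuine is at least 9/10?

Prior odds = 0.0125/0.9875 = 1/79.
Target odds = 0.9/0.1 = 9.
Need L³ ≥ 9 ÷ (1/79) = 711.
8³ = 512 < 711 ≤ 729 = 9³, so L = 9.

9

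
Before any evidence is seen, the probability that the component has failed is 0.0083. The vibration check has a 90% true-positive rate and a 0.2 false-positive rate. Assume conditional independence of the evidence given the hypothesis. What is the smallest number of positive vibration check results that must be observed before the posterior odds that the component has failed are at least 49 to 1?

Prior odds = 0.0083/0.9917 = 83/9917.
Likelihood ratio of a positive result = 0.9/0.2 = 4.5.
Target odds = 49.
Need (83/9917) × 4.5ⁿ ≥ 49, i.e. 4.5ⁿ ≥ 485933/83.
4.5⁵ = 1845.28125 falls short of 485933/83 but 4.5⁶ = 8303.765625 reaches it, so n = 6.

6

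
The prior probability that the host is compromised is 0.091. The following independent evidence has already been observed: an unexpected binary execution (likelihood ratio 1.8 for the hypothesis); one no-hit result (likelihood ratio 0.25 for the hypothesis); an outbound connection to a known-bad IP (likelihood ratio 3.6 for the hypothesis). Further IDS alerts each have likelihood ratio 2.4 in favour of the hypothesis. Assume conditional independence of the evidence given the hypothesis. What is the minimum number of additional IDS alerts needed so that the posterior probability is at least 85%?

Prior odds = 0.091/0.909 = 91/909.
Combined Bayes factor of the evidence already in hand = 1.8 × 0.25 × 3.6 = 1.62.
Odds after that evidence = (91/909) × 1.62 = 819/5050.
Target odds = 0.85/0.15 = 17/3.
Need 2.4ⁿ ≥ 17/3 ÷ (819/5050) = 85850/2457.
2.4⁴ = 33.1776 falls short of 85850/2457 but 2.4⁵ = 79.62624 reaches it, so n = 5.

5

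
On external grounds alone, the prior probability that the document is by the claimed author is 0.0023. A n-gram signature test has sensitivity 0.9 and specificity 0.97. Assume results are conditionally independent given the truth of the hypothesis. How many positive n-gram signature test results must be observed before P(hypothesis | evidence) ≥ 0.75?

3

Prior odds = 0.0023/0.9977 = 23/9977.
False-positive rate = 1 − 0.97 = 0.03; likelihood ratio of a positive = 0.9/0.03 = 30.
Target odds: 0.75 ÷ 0.25 = 3.
Require 30ⁿ ≥ 3 ÷ (23/9977) = 29931/23.
30² = 900 falls short of 29931/23 but 30³ = 27000 reaches it, so n = 3.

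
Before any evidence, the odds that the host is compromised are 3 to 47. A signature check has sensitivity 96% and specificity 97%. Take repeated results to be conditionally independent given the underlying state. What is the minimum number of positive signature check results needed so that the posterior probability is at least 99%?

3

Prior odds = 3/47.
False-positive rate = 1 − 0.97 = 0.03; likelihood ratio of a positive = 0.96/0.03 = 32.
Target posterior odds = 0.99/0.01 = 99.
Require 32ⁿ ≥ 99 ÷ (3/47) = 1551.
32² = 1024 falls short of 1551 but 32³ = 32768 reaches it, so n = 3.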